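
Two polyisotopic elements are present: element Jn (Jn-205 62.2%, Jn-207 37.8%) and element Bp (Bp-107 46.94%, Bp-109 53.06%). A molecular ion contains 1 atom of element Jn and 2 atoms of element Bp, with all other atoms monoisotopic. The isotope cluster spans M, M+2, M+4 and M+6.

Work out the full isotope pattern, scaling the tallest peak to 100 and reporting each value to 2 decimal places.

34.86 : 100.00 : 92.44 : 27.07

Element Jn pattern (n=1): 0.6220 : 0.3780
Element Bp pattern (n=2): 0.22033636 : 0.49812728 : 0.28153636
Convolve the two distributions (both contribute in 2-u steps):
  M: 0.6220×0.22033636 = 0.137049
  M+2: 0.6220×0.49812728 + 0.3780×0.22033636 = 0.393122
  M+4: 0.6220×0.28153636 + 0.3780×0.49812728 = 0.363408
  M+6: 0.3780×0.28153636 = 0.106421
Scale to base peak (0.393122) = 100: 34.86 : 100.00 : 92.44 : 27.07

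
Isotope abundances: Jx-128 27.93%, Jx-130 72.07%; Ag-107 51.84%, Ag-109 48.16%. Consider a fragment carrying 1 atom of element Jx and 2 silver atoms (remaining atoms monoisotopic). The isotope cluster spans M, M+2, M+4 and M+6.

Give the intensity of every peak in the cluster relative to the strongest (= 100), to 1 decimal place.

17.7 : 78.5 : 100.0 : 39.4

Element Jx pattern (n=1): 0.2793 : 0.7207
Silver pattern (n=2): 0.26873856 : 0.49932288 : 0.23193856
Convolve the two distributions (both contribute in 2-u steps):
  M: 0.2793×0.26873856 = 0.075059
  M+2: 0.2793×0.49932288 + 0.7207×0.26873856 = 0.333141
  M+4: 0.2793×0.23193856 + 0.7207×0.49932288 = 0.424642
  M+6: 0.7207×0.23193856 = 0.167158
Scale to base peak (0.424642) = 100: 17.7 : 78.5 : 100.0 : 39.4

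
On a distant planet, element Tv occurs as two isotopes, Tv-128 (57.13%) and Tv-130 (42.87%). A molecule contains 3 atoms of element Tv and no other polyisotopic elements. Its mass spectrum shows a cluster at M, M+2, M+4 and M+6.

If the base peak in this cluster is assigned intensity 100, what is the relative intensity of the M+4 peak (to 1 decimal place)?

Term probabilities: M 0.1865, M+2 0.4198, M+4 0.3150, M+6 0.0788. Base peak = M+2.
P(M+2) = C(3,1) × 0.5713^2 × 0.4287^1 = 3 × 0.32638369 × 0.4287 = 0.419762 (base)
P(M+4) = C(3,2) × 0.5713^1 × 0.4287^2 = 3 × 0.5713 × 0.18378369 = 0.314987
Relative intensity = 0.314987 / 0.419762 × 100 = 75.0

75.0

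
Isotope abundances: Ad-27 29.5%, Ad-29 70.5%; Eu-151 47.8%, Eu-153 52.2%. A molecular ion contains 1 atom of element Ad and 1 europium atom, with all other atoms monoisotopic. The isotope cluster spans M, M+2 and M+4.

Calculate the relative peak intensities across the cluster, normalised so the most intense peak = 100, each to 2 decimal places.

28.72 : 100.00 : 74.95

Element Ad pattern (n=1): 0.2950 : 0.7050
Europium pattern (n=1): 0.4780 : 0.5220
Convolve the two distributions (both contribute in 2-u steps):
  M: 0.2950×0.4780 = 0.141010
  M+2: 0.2950×0.5220 + 0.7050×0.4780 = 0.490980
  M+4: 0.7050×0.5220 = 0.368010
Scale to base peak (0.490980) = 100: 28.72 : 100.00 : 74.95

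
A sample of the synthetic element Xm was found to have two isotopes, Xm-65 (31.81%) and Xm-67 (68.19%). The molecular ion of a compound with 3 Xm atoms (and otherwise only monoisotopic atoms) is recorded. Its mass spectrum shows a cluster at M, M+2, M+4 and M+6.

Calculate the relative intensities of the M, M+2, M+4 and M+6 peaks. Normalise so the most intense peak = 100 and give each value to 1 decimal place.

The 3 Xm atoms are independent, so intensities follow the terms of (0.3181 + 0.6819)^3.
P(M) = 0.3181^3 = 0.032188
P(M+2) = 3 × 0.3181^2 × 0.6819^1 = 0.206999
P(M+4) = 3 × 0.3181^1 × 0.6819^2 = 0.443738
P(M+6) = 0.6819^3 = 0.317075
The M+4 peak is largest (0.443738); scaling to 100 gives 7.3 : 46.6 : 100.0 : 71.5.

7.3 : 46.6 : 100.0 : 71.5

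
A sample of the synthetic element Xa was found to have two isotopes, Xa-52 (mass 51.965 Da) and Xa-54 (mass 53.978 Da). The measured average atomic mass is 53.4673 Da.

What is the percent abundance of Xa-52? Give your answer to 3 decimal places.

Writing the weighted mean with unknown fraction x of Xa-52:
51.965·x + 53.978·(1 − x) = 53.4673
(51.965 − 53.978)·x = 53.4673 − 53.978
x = -0.5107 / -2.013 = 0.25370 → 25.370% Xa-52, 74.630% Xa-54.

25.370%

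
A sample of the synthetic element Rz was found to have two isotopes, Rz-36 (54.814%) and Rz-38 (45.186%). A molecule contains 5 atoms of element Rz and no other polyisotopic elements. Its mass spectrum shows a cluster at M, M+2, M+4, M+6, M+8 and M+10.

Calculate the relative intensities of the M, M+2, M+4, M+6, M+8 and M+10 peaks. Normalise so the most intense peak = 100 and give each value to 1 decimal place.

14.7 : 60.7 : 100.0 : 82.4 : 34.0 : 5.6

Each Rz atom is independently Rz-36 (p = 0.54814) or Rz-38 (q = 0.45186); the cluster is the binomial expansion (p + q)^5.
P(M) = 0.54814^5 = 0.049483
P(M+2) = 5 × 0.54814^4 × 0.45186^1 = 0.203958
P(M+4) = 10 × 0.54814^3 × 0.45186^2 = 0.336265
P(M+6) = 10 × 0.54814^2 × 0.45186^3 = 0.277201
P(M+8) = 5 × 0.54814^1 × 0.45186^4 = 0.114255
P(M+10) = 0.45186^5 = 0.018837
The M+4 peak is largest (0.336265); scaling to 100 gives 14.7 : 60.7 : 100.0 : 82.4 : 34.0 : 5.6.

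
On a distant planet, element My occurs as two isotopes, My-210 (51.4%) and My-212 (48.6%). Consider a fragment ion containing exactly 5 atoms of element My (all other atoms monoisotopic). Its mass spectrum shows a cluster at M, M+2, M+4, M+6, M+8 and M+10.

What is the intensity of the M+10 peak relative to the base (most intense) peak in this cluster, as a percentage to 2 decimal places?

Binomial terms of (0.514 + 0.486)^5: M 0.0359, M+2 0.1696, M+4 0.3207, M+6 0.3033, M+8 0.1434, M+10 0.0271 → M+4 is the base peak.
P(M+4) = C(5,2) × 0.514^3 × 0.486^2 = 10 × 0.13579674 × 0.236196 = 0.320746 (base)
P(M+10) = C(5,5) × 0.514^0 × 0.486^5 = 1 × 1.0000 × 0.02711324 = 0.027113
Relative intensity = 0.027113 / 0.320746 × 100 = 8.45

8.45%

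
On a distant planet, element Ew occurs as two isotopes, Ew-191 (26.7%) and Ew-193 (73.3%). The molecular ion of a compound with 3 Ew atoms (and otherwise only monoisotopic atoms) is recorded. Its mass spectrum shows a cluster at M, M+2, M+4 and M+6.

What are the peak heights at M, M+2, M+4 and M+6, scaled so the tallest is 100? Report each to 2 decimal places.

4.42 : 36.43 : 100.00 : 91.51

Expanding (0.267 + 0.733)^3:
P(M) = 0.267^3 = 0.019034
P(M+2) = 3 × 0.267^2 × 0.733^1 = 0.156765
P(M+4) = 3 × 0.267^1 × 0.733^2 = 0.430368
P(M+6) = 0.733^3 = 0.393833
The M+4 peak is largest (0.430368); scaling to 100 gives 4.42 : 36.43 : 100.00 : 91.51.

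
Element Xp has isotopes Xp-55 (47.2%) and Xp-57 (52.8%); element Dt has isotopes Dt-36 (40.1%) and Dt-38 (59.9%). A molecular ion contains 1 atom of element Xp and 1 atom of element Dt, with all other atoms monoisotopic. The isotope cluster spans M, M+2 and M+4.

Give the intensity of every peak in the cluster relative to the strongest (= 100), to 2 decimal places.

38.28 : 100.00 : 63.96

Element Xp pattern (n=1): 0.4720 : 0.5280
Element Dt pattern (n=1): 0.4010 : 0.5990
Convolve the two distributions (both contribute in 2-u steps):
  M: 0.4720×0.4010 = 0.189272
  M+2: 0.4720×0.5990 + 0.5280×0.4010 = 0.494456
  M+4: 0.5280×0.5990 = 0.316272
Scale to base peak (0.494456) = 100: 38.28 : 100.00 : 63.96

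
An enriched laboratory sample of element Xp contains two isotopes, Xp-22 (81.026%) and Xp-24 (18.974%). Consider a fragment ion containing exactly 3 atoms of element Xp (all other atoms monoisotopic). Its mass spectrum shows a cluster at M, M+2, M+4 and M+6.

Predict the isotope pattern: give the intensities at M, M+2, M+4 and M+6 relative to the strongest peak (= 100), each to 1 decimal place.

The 3 Xp atoms are independent, so intensities follow the terms of (0.81026 + 0.18974)^3.
P(M) = 0.81026^3 = 0.531953
P(M+2) = 3 × 0.81026^2 × 0.18974^1 = 0.373705
P(M+4) = 3 × 0.81026^1 × 0.18974^2 = 0.087511
P(M+6) = 0.18974^3 = 0.006831
The M peak is largest (0.531953); scaling to 100 gives 100.0 : 70.3 : 16.5 : 1.3.

100.0 : 70.3 : 16.5 : 1.3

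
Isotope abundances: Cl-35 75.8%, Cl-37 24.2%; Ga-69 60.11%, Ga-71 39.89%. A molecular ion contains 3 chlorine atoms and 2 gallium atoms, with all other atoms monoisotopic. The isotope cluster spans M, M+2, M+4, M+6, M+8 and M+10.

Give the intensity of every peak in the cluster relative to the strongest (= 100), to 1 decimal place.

43.8 : 100.0 : 88.3 : 37.6 : 7.8 : 0.6

Chlorine pattern (n=3): 0.43551951 : 0.41713346 : 0.13317454 : 0.01417249
Gallium pattern (n=2): 0.36132121 : 0.47955758 : 0.15912121
Convolve the two distributions (both contribute in 2-u steps):
  M: 0.43551951×0.36132121 = 0.157362
  M+2: 0.43551951×0.47955758 + 0.41713346×0.36132121 = 0.359576
  M+4: 0.43551951×0.15912121 + 0.41713346×0.47955758 + 0.13317454×0.36132121 = 0.317459
  M+6: 0.41713346×0.15912121 + 0.13317454×0.47955758 + 0.01417249×0.36132121 = 0.135360
  M+8: 0.13317454×0.15912121 + 0.01417249×0.47955758 = 0.027987
  M+10: 0.01417249×0.15912121 = 0.002255
Scale to base peak (0.359576) = 100: 43.8 : 100.0 : 88.3 : 37.6 : 7.8 : 0.6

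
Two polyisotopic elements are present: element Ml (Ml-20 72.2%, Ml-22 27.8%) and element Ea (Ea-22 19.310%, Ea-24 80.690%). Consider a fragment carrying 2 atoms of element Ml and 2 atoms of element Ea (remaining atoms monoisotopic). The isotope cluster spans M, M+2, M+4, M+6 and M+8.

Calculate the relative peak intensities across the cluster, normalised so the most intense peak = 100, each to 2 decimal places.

Element Ml pattern (n=2): 0.521284 : 0.401432 : 0.077284
Element Ea pattern (n=2): 0.03728761 : 0.31162478 : 0.65108761
Convolve the two distributions (both contribute in 2-u steps):
  M: 0.521284×0.03728761 = 0.019437
  M+2: 0.521284×0.31162478 + 0.401432×0.03728761 = 0.177413
  M+4: 0.521284×0.65108761 + 0.401432×0.31162478 + 0.077284×0.03728761 = 0.467379
  M+6: 0.401432×0.65108761 + 0.077284×0.31162478 = 0.285451
  M+8: 0.077284×0.65108761 = 0.050319
Scale to base peak (0.467379) = 100: 4.16 : 37.96 : 100.00 : 61.07 : 10.77

4.16 : 37.96 : 100.00 : 61.07 : 10.77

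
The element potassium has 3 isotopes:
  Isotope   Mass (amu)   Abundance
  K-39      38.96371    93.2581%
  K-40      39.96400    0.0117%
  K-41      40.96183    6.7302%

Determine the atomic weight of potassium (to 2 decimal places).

39.10 amu

Weight each isotope mass by its fractional abundance: 0.932581 × 38.96371 + 0.000117 × 39.96400 + 0.067302 × 40.96183
= 36.336816 + 0.004676 + 2.756813 = 39.098305 amu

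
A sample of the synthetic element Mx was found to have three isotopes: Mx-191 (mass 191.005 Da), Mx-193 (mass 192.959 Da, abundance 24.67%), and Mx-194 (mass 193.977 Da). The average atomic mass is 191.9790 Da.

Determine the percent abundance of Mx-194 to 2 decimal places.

Let x and y be the fractions of Mx-191 and Mx-194. Then x + y = 1 − 0.2467 = 0.7533 and 191.005x + 193.977y = 191.9790 − 0.2467×192.959 = 144.3760147.
Substituting: 191.005x + 193.977(0.7533 − x) = 144.3760147
(191.005 − 193.977)x = -1.7468594  ⇒  x = 0.58777, y = 0.16553
Mx-191: 58.78%, Mx-194: 16.55%.

16.55%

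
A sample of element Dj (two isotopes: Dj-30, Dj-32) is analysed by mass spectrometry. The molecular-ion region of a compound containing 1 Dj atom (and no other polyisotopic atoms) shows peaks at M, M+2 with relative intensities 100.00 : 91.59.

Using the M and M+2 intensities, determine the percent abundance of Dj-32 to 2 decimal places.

47.81%

If p is the fraction of Dj that is Dj-30, then I(M+2)/I(M) = [C(1,1)·p^0·(1−p)] / p^1 = 1·(1−p)/p = 91.59/100.00 = 0.9159
(1−p)/p = 0.9159/1 = 0.9159  ⇒  p = 1/(1 + 0.9159) = 0.5219
Dj-30: 52.19%, Dj-32: 47.81%.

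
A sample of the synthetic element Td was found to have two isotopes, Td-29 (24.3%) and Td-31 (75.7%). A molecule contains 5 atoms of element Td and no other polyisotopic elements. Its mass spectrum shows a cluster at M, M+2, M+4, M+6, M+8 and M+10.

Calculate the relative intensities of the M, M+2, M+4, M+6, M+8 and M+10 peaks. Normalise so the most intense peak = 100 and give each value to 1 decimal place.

Expanding (0.243 + 0.757)^5:
P(M) = 0.243^5 = 0.000847
P(M+2) = 5 × 0.243^4 × 0.757^1 = 0.013197
P(M+4) = 10 × 0.243^3 × 0.757^2 = 0.082226
P(M+6) = 10 × 0.243^2 × 0.757^3 = 0.256153
P(M+8) = 5 × 0.243^1 × 0.757^4 = 0.398988
P(M+10) = 0.757^5 = 0.248588
The M+8 peak is largest (0.398988); scaling to 100 gives 0.2 : 3.3 : 20.6 : 64.2 : 100.0 : 62.3.

0.2 : 3.3 : 20.6 : 64.2 : 100.0 : 62.3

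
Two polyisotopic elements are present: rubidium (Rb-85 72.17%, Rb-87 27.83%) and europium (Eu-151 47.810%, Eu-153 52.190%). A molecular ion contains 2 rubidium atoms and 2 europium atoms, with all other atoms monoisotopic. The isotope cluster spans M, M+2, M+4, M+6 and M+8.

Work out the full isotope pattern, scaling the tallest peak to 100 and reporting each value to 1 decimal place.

Rubidium pattern (n=2): 0.52085089 : 0.40169822 : 0.07745089
Europium pattern (n=2): 0.22857961 : 0.49904078 : 0.27237961
Convolve the two distributions (both contribute in 2-u steps):
  M: 0.52085089×0.22857961 = 0.119056
  M+2: 0.52085089×0.49904078 + 0.40169822×0.22857961 = 0.351746
  M+4: 0.52085089×0.27237961 + 0.40169822×0.49904078 + 0.07745089×0.22857961 = 0.360037
  M+6: 0.40169822×0.27237961 + 0.07745089×0.49904078 = 0.148066
  M+8: 0.07745089×0.27237961 = 0.021096
Scale to base peak (0.360037) = 100: 33.1 : 97.7 : 100.0 : 41.1 : 5.9

33.1 : 97.7 : 100.0 : 41.1 : 5.9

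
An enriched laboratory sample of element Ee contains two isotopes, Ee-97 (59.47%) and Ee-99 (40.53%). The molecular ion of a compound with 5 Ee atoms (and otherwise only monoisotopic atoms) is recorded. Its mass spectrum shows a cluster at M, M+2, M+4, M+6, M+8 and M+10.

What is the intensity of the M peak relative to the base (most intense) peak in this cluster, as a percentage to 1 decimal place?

(0.5947 + 0.4053)^5 gives M 0.0744, M+2 0.2535, M+4 0.3455, M+6 0.2355, M+8 0.0802, M+10 0.0109; the largest is M+4.
P(M+4) = C(5,2) × 0.5947^3 × 0.4053^2 = 10 × 0.21032641 × 0.16426809 = 0.345499 (base)
P(M) = C(5,0) × 0.5947^5 × 0.4053^0 = 1 × 0.07438574 × 1.0000 = 0.074386
Relative intensity = 0.074386 / 0.345499 × 100 = 21.5

21.5%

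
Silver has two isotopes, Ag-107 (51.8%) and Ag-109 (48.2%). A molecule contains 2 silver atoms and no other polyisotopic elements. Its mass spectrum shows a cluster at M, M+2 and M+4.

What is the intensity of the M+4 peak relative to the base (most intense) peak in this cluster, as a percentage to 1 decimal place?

46.5%

Binomial terms of (0.518 + 0.482)^2: M 0.2683, M+2 0.4994, M+4 0.2323 → M+2 is the base peak.
P(M+2) = C(2,1) × 0.518^1 × 0.482^1 = 2 × 0.5180 × 0.4820 = 0.499352 (base)
P(M+4) = C(2,2) × 0.518^0 × 0.482^2 = 1 × 1.0000 × 0.232324 = 0.232324
Relative intensity = 0.232324 / 0.499352 × 100 = 46.5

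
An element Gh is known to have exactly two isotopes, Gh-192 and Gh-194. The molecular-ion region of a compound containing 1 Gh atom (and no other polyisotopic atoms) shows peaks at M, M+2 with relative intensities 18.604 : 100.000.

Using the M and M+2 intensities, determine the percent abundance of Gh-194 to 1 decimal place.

84.3%

If p is the fraction of Gh that is Gh-192, then I(M+2)/I(M) = [C(1,1)·p^0·(1−p)] / p^1 = 1·(1−p)/p = 100.000/18.604 = 5.3752
(1−p)/p = 5.3752/1 = 5.3752  ⇒  p = 1/(1 + 5.3752) = 0.1569
Gh-192: 15.7%, Gh-194: 84.3%.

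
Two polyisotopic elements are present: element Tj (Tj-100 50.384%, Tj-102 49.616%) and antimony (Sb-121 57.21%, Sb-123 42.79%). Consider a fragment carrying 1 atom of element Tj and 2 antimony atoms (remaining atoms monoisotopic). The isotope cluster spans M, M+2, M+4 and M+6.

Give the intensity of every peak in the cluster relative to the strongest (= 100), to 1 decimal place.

40.3 : 100.0 : 81.9 : 22.2

Element Tj pattern (n=1): 0.50384 : 0.49616
Antimony pattern (n=2): 0.32729841 : 0.48960318 : 0.18309841
Convolve the two distributions (both contribute in 2-u steps):
  M: 0.50384×0.32729841 = 0.164906
  M+2: 0.50384×0.48960318 + 0.49616×0.32729841 = 0.409074
  M+4: 0.50384×0.18309841 + 0.49616×0.48960318 = 0.335174
  M+6: 0.49616×0.18309841 = 0.090846
Scale to base peak (0.409074) = 100: 40.3 : 100.0 : 81.9 : 22.2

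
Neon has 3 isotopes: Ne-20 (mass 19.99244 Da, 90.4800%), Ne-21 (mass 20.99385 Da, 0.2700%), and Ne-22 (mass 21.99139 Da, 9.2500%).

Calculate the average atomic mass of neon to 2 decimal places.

20.18 Da

Ar = Σ fᵢ·mᵢ = 0.904800 × 19.99244 + 0.002700 × 20.99385 + 0.092500 × 21.99139
= 18.089160 + 0.056683 + 2.034204 = 20.180047 Da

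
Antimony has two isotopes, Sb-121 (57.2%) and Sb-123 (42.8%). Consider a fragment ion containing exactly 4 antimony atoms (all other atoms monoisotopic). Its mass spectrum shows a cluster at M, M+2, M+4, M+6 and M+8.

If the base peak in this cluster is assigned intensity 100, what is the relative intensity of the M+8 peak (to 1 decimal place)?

(0.572 + 0.428)^4 gives M 0.1070, M+2 0.3204, M+4 0.3596, M+6 0.1794, M+8 0.0336; the largest is M+4.
P(M+4) = C(4,2) × 0.572^2 × 0.428^2 = 6 × 0.327184 × 0.183184 = 0.359609 (base)
P(M+8) = C(4,4) × 0.572^0 × 0.428^4 = 1 × 1.0000 × 0.03355638 = 0.033556
Relative intensity = 0.033556 / 0.359609 × 100 = 9.3

9.3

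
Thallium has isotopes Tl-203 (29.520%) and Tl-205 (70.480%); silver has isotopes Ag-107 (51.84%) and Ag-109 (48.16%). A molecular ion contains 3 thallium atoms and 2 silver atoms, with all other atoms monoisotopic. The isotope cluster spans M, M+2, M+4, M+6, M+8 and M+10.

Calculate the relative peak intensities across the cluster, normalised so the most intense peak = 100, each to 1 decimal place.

1.9 : 17.5 : 60.6 : 100.0 : 77.7 : 22.8

Thallium pattern (n=3): 0.02572463 : 0.18425524 : 0.43991564 : 0.35010449
Silver pattern (n=2): 0.26873856 : 0.49932288 : 0.23193856
Convolve the two distributions (both contribute in 2-u steps):
  M: 0.02572463×0.26873856 = 0.006913
  M+2: 0.02572463×0.49932288 + 0.18425524×0.26873856 = 0.062361
  M+4: 0.02572463×0.23193856 + 0.18425524×0.49932288 + 0.43991564×0.26873856 = 0.216192
  M+6: 0.18425524×0.23193856 + 0.43991564×0.49932288 + 0.35010449×0.26873856 = 0.356482
  M+8: 0.43991564×0.23193856 + 0.35010449×0.49932288 = 0.276849
  M+10: 0.35010449×0.23193856 = 0.081203
Scale to base peak (0.356482) = 100: 1.9 : 17.5 : 60.6 : 100.0 : 77.7 : 22.8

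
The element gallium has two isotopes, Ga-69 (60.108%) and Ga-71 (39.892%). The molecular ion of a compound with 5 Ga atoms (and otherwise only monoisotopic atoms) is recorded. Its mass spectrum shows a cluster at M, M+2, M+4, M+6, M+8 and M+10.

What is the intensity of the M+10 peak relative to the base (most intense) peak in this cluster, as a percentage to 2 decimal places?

2.92%

Term probabilities: M 0.0785, M+2 0.2604, M+4 0.3456, M+6 0.2294, M+8 0.0761, M+10 0.0101. Base peak = M+4.
P(M+4) = C(5,2) × 0.60108^3 × 0.39892^2 = 10 × 0.2171685 × 0.15913717 = 0.345596 (base)
P(M+10) = C(5,5) × 0.60108^0 × 0.39892^5 = 1 × 1.0000 × 0.0101025 = 0.010103
Relative intensity = 0.010103 / 0.345596 × 100 = 2.92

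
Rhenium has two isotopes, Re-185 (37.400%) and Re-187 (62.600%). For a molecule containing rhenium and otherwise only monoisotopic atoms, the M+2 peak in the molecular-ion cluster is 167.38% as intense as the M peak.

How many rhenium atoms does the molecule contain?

With n Re atoms, P(M+2)/P(M) = C(n,1)·p^(n−1)q / p^n = n·q/p = n · 0.62600/0.37400.
n = 1.6738 × 0.37400/0.62600 = 1.00 ≈ 1

1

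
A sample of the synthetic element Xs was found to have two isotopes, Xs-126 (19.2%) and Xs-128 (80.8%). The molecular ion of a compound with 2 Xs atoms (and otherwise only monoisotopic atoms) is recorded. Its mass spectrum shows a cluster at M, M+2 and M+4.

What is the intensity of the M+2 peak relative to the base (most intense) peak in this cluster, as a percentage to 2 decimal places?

Binomial terms of (0.192 + 0.808)^2: M 0.0369, M+2 0.3103, M+4 0.6529 → M+4 is the base peak.
P(M+4) = C(2,2) × 0.192^0 × 0.808^2 = 1 × 1.0000 × 0.652864 = 0.652864 (base)
P(M+2) = C(2,1) × 0.192^1 × 0.808^1 = 2 × 0.1920 × 0.8080 = 0.310272
Relative intensity = 0.310272 / 0.652864 × 100 = 47.52

47.52%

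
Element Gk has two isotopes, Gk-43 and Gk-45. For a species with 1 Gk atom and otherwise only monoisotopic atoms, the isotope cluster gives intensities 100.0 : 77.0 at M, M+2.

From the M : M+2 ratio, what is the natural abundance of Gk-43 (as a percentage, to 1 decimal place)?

If p is the fraction of Gk that is Gk-43, then I(M+2)/I(M) = [C(1,1)·p^0·(1−p)] / p^1 = 1·(1−p)/p = 77.0/100.0 = 0.7700
(1−p)/p = 0.7700/1 = 0.7700  ⇒  p = 1/(1 + 0.7700) = 0.5650
Gk-43: 56.5%, Gk-45: 43.5%.

56.5%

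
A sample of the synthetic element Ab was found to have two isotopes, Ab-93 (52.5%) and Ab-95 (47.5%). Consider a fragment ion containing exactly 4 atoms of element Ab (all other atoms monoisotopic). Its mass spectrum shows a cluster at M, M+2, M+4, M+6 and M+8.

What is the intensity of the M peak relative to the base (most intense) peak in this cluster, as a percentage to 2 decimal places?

20.36%

Binomial terms of (0.525 + 0.475)^4: M 0.0760, M+2 0.2749, M+4 0.3731, M+6 0.2251, M+8 0.0509 → M+4 is the base peak.
P(M+4) = C(4,2) × 0.525^2 × 0.475^2 = 6 × 0.275625 × 0.225625 = 0.373127 (base)
P(M) = C(4,0) × 0.525^4 × 0.475^0 = 1 × 0.07596914 × 1.0000 = 0.075969
Relative intensity = 0.075969 / 0.373127 × 100 = 20.36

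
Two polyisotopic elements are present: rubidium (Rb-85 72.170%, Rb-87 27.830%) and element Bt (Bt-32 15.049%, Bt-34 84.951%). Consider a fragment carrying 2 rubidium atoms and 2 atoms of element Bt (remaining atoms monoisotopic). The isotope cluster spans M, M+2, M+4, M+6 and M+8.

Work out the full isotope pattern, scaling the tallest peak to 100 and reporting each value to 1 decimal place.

Rubidium pattern (n=2): 0.52085089 : 0.40169822 : 0.07745089
Element Bt pattern (n=2): 0.02264724 : 0.25568552 : 0.72166724
Convolve the two distributions (both contribute in 2-u steps):
  M: 0.52085089×0.02264724 = 0.011796
  M+2: 0.52085089×0.25568552 + 0.40169822×0.02264724 = 0.142271
  M+4: 0.52085089×0.72166724 + 0.40169822×0.25568552 + 0.07745089×0.02264724 = 0.480343
  M+6: 0.40169822×0.72166724 + 0.07745089×0.25568552 = 0.309696
  M+8: 0.07745089×0.72166724 = 0.055894
Scale to base peak (0.480343) = 100: 2.5 : 29.6 : 100.0 : 64.5 : 11.6

2.5 : 29.6 : 100.0 : 64.5 : 11.6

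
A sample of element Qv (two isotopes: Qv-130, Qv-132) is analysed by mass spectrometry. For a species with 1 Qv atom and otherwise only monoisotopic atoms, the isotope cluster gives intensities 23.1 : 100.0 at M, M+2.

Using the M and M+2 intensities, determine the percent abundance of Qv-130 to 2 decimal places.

18.77%

Write p for the Qv-130 fraction. I(M+2)/I(M) = [C(1,1)·p^0·(1−p)] / p^1 = 1·(1−p)/p = 100.0/23.1 = 4.3290
(1−p)/p = 4.3290/1 = 4.3290  ⇒  p = 1/(1 + 4.3290) = 0.1877
Qv-130: 18.77%, Qv-132: 81.23%.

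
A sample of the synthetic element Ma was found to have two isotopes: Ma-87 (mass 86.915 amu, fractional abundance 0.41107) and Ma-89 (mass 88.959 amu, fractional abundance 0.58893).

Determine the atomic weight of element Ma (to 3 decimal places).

Ar = Σ fᵢ·mᵢ = 0.41107 × 86.915 + 0.58893 × 88.959
= 35.7281 + 52.3906 = 88.1187 amu

88.119 amu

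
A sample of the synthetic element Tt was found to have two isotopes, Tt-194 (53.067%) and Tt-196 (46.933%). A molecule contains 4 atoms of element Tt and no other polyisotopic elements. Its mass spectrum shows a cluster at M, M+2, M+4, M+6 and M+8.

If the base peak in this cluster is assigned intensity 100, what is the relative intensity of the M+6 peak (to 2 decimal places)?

(0.53067 + 0.46933)^4 gives M 0.0793, M+2 0.2806, M+4 0.3722, M+6 0.2194, M+8 0.0485; the largest is M+4.
P(M+4) = C(4,2) × 0.53067^2 × 0.46933^2 = 6 × 0.28161065 × 0.22027065 = 0.372183 (base)
P(M+6) = C(4,3) × 0.53067^1 × 0.46933^3 = 4 × 0.53067 × 0.10337962 = 0.219442
Relative intensity = 0.219442 / 0.372183 × 100 = 58.96

58.96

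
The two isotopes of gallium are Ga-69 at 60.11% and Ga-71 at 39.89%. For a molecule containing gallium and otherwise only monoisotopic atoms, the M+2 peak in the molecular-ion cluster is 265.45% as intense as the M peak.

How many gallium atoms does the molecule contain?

4

The M+2/M ratio from n Ga atoms is n · q/p = n · 0.3989/0.6011.
n = 2.6545 × 0.6011/0.3989 = 4.00 ≈ 4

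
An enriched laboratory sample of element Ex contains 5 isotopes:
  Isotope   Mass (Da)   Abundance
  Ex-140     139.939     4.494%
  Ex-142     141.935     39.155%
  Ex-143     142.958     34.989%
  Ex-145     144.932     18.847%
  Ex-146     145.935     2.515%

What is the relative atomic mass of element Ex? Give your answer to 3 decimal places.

142.869 Da

The abundance-weighted mean is 0.04494 × 139.939 + 0.39155 × 141.935 + 0.34989 × 142.958 + 0.18847 × 144.932 + 0.02515 × 145.935
= 6.2889 + 55.5746 + 50.0196 + 27.3153 + 3.6703 = 142.8687 Da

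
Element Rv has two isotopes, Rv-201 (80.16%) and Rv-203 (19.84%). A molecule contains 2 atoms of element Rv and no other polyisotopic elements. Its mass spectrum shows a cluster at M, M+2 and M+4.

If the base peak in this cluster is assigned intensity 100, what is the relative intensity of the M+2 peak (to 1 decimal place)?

49.5

Term probabilities: M 0.6426, M+2 0.3181, M+4 0.0394. Base peak = M.
P(M) = C(2,0) × 0.8016^2 × 0.1984^0 = 1 × 0.64256256 × 1.0000 = 0.642563 (base)
P(M+2) = C(2,1) × 0.8016^1 × 0.1984^1 = 2 × 0.8016 × 0.1984 = 0.318075
Relative intensity = 0.318075 / 0.642563 × 100 = 49.5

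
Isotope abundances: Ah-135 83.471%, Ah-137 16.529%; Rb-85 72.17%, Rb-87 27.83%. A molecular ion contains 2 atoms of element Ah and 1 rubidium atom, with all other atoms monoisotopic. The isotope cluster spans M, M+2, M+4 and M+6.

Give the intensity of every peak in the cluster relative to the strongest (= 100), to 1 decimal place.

100.0 : 78.2 : 19.2 : 1.5

Element Ah pattern (n=2): 0.69674078 : 0.27593843 : 0.02732078
Rubidium pattern (n=1): 0.7217 : 0.2783
Convolve the two distributions (both contribute in 2-u steps):
  M: 0.69674078×0.7217 = 0.502838
  M+2: 0.69674078×0.2783 + 0.27593843×0.7217 = 0.393048
  M+4: 0.27593843×0.2783 + 0.02732078×0.7217 = 0.096511
  M+6: 0.02732078×0.2783 = 0.007603
Scale to base peak (0.502838) = 100: 100.0 : 78.2 : 19.2 : 1.5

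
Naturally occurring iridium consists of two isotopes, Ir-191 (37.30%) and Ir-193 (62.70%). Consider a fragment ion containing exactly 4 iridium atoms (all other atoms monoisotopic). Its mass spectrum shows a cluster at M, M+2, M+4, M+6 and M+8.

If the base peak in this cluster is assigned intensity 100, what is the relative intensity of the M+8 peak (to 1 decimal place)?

Term probabilities: M 0.0194, M+2 0.1302, M+4 0.3282, M+6 0.3678, M+8 0.1546. Base peak = M+6.
P(M+6) = C(4,3) × 0.3730^1 × 0.6270^3 = 4 × 0.3730 × 0.24649188 = 0.367766 (base)
P(M+8) = C(4,4) × 0.3730^0 × 0.6270^4 = 1 × 1.0000 × 0.15455041 = 0.154550
Relative intensity = 0.154550 / 0.367766 × 100 = 42.0

42.0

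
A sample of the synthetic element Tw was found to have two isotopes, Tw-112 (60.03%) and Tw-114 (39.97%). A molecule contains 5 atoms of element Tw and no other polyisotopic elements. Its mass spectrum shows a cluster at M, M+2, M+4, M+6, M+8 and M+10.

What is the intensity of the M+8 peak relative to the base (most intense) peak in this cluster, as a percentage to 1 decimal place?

(0.6003 + 0.3997)^5 gives M 0.0780, M+2 0.2595, M+4 0.3456, M+6 0.2301, M+8 0.0766, M+10 0.0102; the largest is M+4.
P(M+4) = C(5,2) × 0.6003^3 × 0.3997^2 = 10 × 0.21632416 × 0.15976009 = 0.345600 (base)
P(M+8) = C(5,4) × 0.6003^1 × 0.3997^4 = 5 × 0.6003 × 0.02552329 = 0.076608
Relative intensity = 0.076608 / 0.345600 × 100 = 22.2

22.2%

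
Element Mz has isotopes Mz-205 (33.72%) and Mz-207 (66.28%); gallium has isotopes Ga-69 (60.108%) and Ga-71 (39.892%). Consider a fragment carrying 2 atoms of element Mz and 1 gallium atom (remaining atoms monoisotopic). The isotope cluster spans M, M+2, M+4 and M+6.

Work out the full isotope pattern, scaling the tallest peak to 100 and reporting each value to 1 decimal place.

15.4 : 71.0 : 100.0 : 39.6

Element Mz pattern (n=2): 0.11370384 : 0.44699232 : 0.43930384
Gallium pattern (n=1): 0.60108 : 0.39892
Convolve the two distributions (both contribute in 2-u steps):
  M: 0.11370384×0.60108 = 0.068345
  M+2: 0.11370384×0.39892 + 0.44699232×0.60108 = 0.314037
  M+4: 0.44699232×0.39892 + 0.43930384×0.60108 = 0.442371
  M+6: 0.43930384×0.39892 = 0.175247
Scale to base peak (0.442371) = 100: 15.4 : 71.0 : 100.0 : 39.6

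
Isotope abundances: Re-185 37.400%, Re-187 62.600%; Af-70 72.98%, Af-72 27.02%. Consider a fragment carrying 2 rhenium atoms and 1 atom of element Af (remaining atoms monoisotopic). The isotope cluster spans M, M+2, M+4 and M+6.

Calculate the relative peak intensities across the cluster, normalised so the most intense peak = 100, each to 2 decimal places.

Rhenium pattern (n=2): 0.139876 : 0.468248 : 0.391876
Element Af pattern (n=1): 0.7298 : 0.2702
Convolve the two distributions (both contribute in 2-u steps):
  M: 0.139876×0.7298 = 0.102082
  M+2: 0.139876×0.2702 + 0.468248×0.7298 = 0.379522
  M+4: 0.468248×0.2702 + 0.391876×0.7298 = 0.412512
  M+6: 0.391876×0.2702 = 0.105885
Scale to base peak (0.412512) = 100: 24.75 : 92.00 : 100.00 : 25.67

24.75 : 92.00 : 100.00 : 25.67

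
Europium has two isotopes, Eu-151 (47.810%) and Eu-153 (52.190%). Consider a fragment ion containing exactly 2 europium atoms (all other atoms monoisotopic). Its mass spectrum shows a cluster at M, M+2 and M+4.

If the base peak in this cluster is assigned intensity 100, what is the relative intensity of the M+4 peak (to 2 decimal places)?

54.58

(0.47810 + 0.52190)^2 gives M 0.2286, M+2 0.4990, M+4 0.2724; the largest is M+2.
P(M+2) = C(2,1) × 0.47810^1 × 0.52190^1 = 2 × 0.4781 × 0.5219 = 0.499041 (base)
P(M+4) = C(2,2) × 0.47810^0 × 0.52190^2 = 1 × 1.0000 × 0.27237961 = 0.272380
Relative intensity = 0.272380 / 0.499041 × 100 = 54.58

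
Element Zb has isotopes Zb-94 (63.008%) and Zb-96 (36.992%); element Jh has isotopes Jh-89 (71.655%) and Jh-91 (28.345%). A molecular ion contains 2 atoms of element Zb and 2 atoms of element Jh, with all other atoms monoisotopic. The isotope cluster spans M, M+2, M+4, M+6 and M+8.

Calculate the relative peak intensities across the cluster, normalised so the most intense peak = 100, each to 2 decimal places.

Element Zb pattern (n=2): 0.39700081 : 0.46615839 : 0.13684081
Element Jh pattern (n=2): 0.5134439 : 0.40621219 : 0.0803439
Convolve the two distributions (both contribute in 2-u steps):
  M: 0.39700081×0.5134439 = 0.203838
  M+2: 0.39700081×0.40621219 + 0.46615839×0.5134439 = 0.400613
  M+4: 0.39700081×0.0803439 + 0.46615839×0.40621219 + 0.13684081×0.5134439 = 0.291516
  M+6: 0.46615839×0.0803439 + 0.13684081×0.40621219 = 0.093039
  M+8: 0.13684081×0.0803439 = 0.010994
Scale to base peak (0.400613) = 100: 50.88 : 100.00 : 72.77 : 23.22 : 2.74

50.88 : 100.00 : 72.77 : 23.22 : 2.74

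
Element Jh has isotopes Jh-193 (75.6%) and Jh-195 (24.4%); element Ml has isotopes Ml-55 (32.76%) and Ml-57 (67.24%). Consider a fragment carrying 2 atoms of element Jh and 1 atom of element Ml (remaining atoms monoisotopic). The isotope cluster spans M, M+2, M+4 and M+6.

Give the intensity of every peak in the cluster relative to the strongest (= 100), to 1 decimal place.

Element Jh pattern (n=2): 0.571536 : 0.368928 : 0.059536
Element Ml pattern (n=1): 0.3276 : 0.6724
Convolve the two distributions (both contribute in 2-u steps):
  M: 0.571536×0.3276 = 0.187235
  M+2: 0.571536×0.6724 + 0.368928×0.3276 = 0.505162
  M+4: 0.368928×0.6724 + 0.059536×0.3276 = 0.267571
  M+6: 0.059536×0.6724 = 0.040032
Scale to base peak (0.505162) = 100: 37.1 : 100.0 : 53.0 : 7.9

37.1 : 100.0 : 53.0 : 7.9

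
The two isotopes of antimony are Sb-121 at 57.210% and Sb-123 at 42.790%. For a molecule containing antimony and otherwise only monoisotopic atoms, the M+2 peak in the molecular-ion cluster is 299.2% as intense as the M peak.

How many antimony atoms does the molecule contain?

With n Sb atoms, P(M+2)/P(M) = C(n,1)·p^(n−1)q / p^n = n·q/p = n · 0.42790/0.57210.
n = 2.992 × 0.57210/0.42790 = 4.00 ≈ 4

4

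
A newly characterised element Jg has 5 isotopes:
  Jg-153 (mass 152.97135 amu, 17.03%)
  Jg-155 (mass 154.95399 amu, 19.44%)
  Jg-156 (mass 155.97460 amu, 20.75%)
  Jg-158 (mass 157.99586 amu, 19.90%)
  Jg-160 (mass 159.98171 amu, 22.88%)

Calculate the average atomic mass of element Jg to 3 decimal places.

156.584 amu

Ar = Σ fᵢ·mᵢ = 0.1703 × 152.97135 + 0.1944 × 154.95399 + 0.2075 × 155.97460 + 0.1990 × 157.99586 + 0.2288 × 159.98171
= 26.051021 + 30.123056 + 32.364730 + 31.441176 + 36.603815 = 156.583798 amu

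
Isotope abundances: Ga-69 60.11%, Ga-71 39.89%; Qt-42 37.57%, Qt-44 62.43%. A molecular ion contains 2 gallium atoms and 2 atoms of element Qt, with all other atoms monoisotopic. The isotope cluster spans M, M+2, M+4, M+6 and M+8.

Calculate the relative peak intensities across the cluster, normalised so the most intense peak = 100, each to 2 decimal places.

13.14 : 61.09 : 100.00 : 67.37 : 15.97

Gallium pattern (n=2): 0.36132121 : 0.47955758 : 0.15912121
Element Qt pattern (n=2): 0.14115049 : 0.46909902 : 0.38975049
Convolve the two distributions (both contribute in 2-u steps):
  M: 0.36132121×0.14115049 = 0.051001
  M+2: 0.36132121×0.46909902 + 0.47955758×0.14115049 = 0.237185
  M+4: 0.36132121×0.38975049 + 0.47955758×0.46909902 + 0.15912121×0.14115049 = 0.388245
  M+6: 0.47955758×0.38975049 + 0.15912121×0.46909902 = 0.261551
  M+8: 0.15912121×0.38975049 = 0.062018
Scale to base peak (0.388245) = 100: 13.14 : 61.09 : 100.00 : 67.37 : 15.97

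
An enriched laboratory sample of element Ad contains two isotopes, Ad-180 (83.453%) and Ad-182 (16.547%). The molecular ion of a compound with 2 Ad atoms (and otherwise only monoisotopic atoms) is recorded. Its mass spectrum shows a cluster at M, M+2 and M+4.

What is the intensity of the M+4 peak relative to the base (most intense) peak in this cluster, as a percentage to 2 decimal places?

3.93%

(0.83453 + 0.16547)^2 gives M 0.6964, M+2 0.2762, M+4 0.0274; the largest is M.
P(M) = C(2,0) × 0.83453^2 × 0.16547^0 = 1 × 0.69644032 × 1.0000 = 0.696440 (base)
P(M+4) = C(2,2) × 0.83453^0 × 0.16547^2 = 1 × 1.0000 × 0.02738032 = 0.027380
Relative intensity = 0.027380 / 0.696440 × 100 = 3.93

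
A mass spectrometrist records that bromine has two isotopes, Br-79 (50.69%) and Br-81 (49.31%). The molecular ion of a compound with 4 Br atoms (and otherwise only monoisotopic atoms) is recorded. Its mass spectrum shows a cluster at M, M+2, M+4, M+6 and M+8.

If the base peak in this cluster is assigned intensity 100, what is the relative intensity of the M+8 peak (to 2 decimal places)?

Binomial terms of (0.5069 + 0.4931)^4: M 0.0660, M+2 0.2569, M+4 0.3749, M+6 0.2431, M+8 0.0591 → M+4 is the base peak.
P(M+4) = C(4,2) × 0.5069^2 × 0.4931^2 = 6 × 0.25694761 × 0.24314761 = 0.374857 (base)
P(M+8) = C(4,4) × 0.5069^0 × 0.4931^4 = 1 × 1.0000 × 0.05912076 = 0.059121
Relative intensity = 0.059121 / 0.374857 × 100 = 15.77

15.77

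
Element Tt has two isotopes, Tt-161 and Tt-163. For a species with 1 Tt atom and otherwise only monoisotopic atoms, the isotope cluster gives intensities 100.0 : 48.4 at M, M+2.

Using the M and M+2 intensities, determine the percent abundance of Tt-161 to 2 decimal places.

Let p = fractional abundance of Tt-161. I(M+2)/I(M) = [C(1,1)·p^0·(1−p)] / p^1 = 1·(1−p)/p = 48.4/100.0 = 0.4840
(1−p)/p = 0.4840/1 = 0.4840  ⇒  p = 1/(1 + 0.4840) = 0.6739
Tt-161: 67.39%, Tt-163: 32.61%.

67.39%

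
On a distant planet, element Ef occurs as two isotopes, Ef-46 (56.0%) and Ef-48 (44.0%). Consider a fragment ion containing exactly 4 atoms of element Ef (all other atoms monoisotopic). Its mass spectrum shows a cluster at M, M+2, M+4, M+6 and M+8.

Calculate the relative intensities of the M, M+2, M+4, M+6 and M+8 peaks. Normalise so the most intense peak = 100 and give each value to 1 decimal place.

27.0 : 84.8 : 100.0 : 52.4 : 10.3

Each Ef atom is independently Ef-46 (p = 0.560) or Ef-48 (q = 0.440); the cluster is the binomial expansion (p + q)^4.
P(M) = 0.560^4 = 0.098345
P(M+2) = 4 × 0.560^3 × 0.440^1 = 0.309084
P(M+4) = 6 × 0.560^2 × 0.440^2 = 0.364278
P(M+6) = 4 × 0.560^1 × 0.440^3 = 0.190812
P(M+8) = 0.440^4 = 0.037481
The M+4 peak is largest (0.364278); scaling to 100 gives 27.0 : 84.8 : 100.0 : 52.4 : 10.3.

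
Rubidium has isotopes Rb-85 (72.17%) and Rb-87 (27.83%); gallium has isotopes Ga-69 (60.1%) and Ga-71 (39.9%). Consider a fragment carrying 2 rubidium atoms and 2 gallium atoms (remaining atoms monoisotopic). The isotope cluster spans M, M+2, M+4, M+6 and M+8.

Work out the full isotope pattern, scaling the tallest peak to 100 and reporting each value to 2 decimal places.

47.64 : 100.00 : 76.87 : 25.60 : 3.12

Rubidium pattern (n=2): 0.52085089 : 0.40169822 : 0.07745089
Gallium pattern (n=2): 0.361201 : 0.479598 : 0.159201
Convolve the two distributions (both contribute in 2-u steps):
  M: 0.52085089×0.361201 = 0.188132
  M+2: 0.52085089×0.479598 + 0.40169822×0.361201 = 0.394893
  M+4: 0.52085089×0.159201 + 0.40169822×0.479598 + 0.07745089×0.361201 = 0.303549
  M+6: 0.40169822×0.159201 + 0.07745089×0.479598 = 0.101096
  M+8: 0.07745089×0.159201 = 0.012330
Scale to base peak (0.394893) = 100: 47.64 : 100.00 : 76.87 : 25.60 : 3.12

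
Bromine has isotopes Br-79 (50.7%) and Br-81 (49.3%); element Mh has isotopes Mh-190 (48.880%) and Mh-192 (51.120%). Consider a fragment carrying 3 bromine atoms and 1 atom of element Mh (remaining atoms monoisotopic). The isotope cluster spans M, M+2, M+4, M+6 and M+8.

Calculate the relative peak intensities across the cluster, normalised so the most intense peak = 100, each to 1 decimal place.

17.0 : 67.3 : 100.0 : 66.0 : 16.3

Bromine pattern (n=3): 0.13032384 : 0.38017547 : 0.36967753 : 0.11982316
Element Mh pattern (n=1): 0.4888 : 0.5112
Convolve the two distributions (both contribute in 2-u steps):
  M: 0.13032384×0.4888 = 0.063702
  M+2: 0.13032384×0.5112 + 0.38017547×0.4888 = 0.252451
  M+4: 0.38017547×0.5112 + 0.36967753×0.4888 = 0.375044
  M+6: 0.36967753×0.5112 + 0.11982316×0.4888 = 0.247549
  M+8: 0.11982316×0.5112 = 0.061254
Scale to base peak (0.375044) = 100: 17.0 : 67.3 : 100.0 : 66.0 : 16.3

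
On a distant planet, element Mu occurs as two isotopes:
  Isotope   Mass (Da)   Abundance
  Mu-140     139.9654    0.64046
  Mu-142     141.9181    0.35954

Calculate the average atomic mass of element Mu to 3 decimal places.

Ar = Σ fᵢ·mᵢ = 0.64046 × 139.9654 + 0.35954 × 141.9181
= 89.64224 + 51.02523 = 140.66747 Da

140.667 Da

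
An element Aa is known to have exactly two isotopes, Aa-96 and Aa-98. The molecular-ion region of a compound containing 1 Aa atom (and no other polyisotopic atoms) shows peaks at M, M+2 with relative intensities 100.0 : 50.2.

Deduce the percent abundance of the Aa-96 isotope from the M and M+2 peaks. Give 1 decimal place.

66.6%

If p is the fraction of Aa that is Aa-96, then I(M+2)/I(M) = [C(1,1)·p^0·(1−p)] / p^1 = 1·(1−p)/p = 50.2/100.0 = 0.5020
(1−p)/p = 0.5020/1 = 0.5020  ⇒  p = 1/(1 + 0.5020) = 0.6658
Aa-96: 66.6%, Aa-98: 33.4%.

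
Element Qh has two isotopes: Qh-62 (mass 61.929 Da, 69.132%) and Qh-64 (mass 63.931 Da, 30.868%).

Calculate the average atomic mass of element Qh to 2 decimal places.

62.55 Da

Weight each isotope mass by its fractional abundance: 0.69132 × 61.929 + 0.30868 × 63.931
= 42.8128 + 19.7342 = 62.5470 Da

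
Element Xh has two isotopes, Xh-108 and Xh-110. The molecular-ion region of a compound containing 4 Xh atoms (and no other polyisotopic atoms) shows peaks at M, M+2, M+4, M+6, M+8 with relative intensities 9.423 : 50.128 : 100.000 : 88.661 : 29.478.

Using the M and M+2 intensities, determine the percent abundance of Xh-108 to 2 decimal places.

42.92%

If p is the fraction of Xh that is Xh-108, then I(M+2)/I(M) = [C(4,1)·p^3·(1−p)] / p^4 = 4·(1−p)/p = 50.128/9.423 = 5.3197
(1−p)/p = 5.3197/4 = 1.3299  ⇒  p = 1/(1 + 1.3299) = 0.4292
Xh-108: 42.92%, Xh-110: 57.08%.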